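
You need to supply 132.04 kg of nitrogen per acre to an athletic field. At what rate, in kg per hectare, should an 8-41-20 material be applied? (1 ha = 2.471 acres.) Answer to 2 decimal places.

Product per acre = 132.04 / 8% = 1650.5 kg.
Convert to per hectare: 1650.5 × 2.471 = 4078.385 kg.

4078.39 kg of product per hectare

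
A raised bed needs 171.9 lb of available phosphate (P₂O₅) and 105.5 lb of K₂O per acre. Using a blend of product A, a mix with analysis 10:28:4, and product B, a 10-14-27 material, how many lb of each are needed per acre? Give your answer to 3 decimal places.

With a, b = lb per acre of product A and product B:
P₂O₅: 0.28·a + 0.14·b = 171.9
K₂O: 0.04·a + 0.27·b = 105.5
Solving simultaneously: a = 452.0429, b = 323.7714.

452.043 lb product A, 323.771 lb product B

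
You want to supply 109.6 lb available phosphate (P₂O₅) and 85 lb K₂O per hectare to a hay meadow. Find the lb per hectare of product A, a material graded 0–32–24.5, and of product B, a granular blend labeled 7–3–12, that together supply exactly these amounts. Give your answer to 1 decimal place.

341.4 lb product A, 11.2 lb product B

Let a = lb of product A, b = lb of product B (per hectare).
P₂O₅: 0.32·a + 0.03·b = 109.6
K₂O: 0.245·a + 0.12·b = 85
From row1: a = (109.6 − 0.03·b) / 0.32.
Into row2: 0.245·(109.6 − 0.03·b)/0.32 + 0.12·b = 85 → b = 11.2077, a = 341.449.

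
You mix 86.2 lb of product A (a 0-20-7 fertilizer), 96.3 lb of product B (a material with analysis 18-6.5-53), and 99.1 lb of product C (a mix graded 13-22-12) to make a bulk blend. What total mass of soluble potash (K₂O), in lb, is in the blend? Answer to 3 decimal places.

68.965 lb K₂O

K₂O mass = 7%×86.2 + 53%×96.3 + 12%×99.1 = 68.965 lb.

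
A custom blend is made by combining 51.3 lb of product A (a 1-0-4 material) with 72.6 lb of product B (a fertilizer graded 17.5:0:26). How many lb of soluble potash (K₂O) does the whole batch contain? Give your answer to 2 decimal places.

20.93 lb K₂O

K₂O mass = 4%×51.3 + 26%×72.6 = 20.928 lb.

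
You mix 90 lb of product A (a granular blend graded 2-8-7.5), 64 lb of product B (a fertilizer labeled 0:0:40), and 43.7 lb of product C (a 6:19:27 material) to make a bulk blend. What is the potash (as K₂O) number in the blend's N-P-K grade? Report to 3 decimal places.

22.331% K₂O

Total mass = 90 + 64 + 43.7 = 197.7 lb.
K₂O mass = 7.5%×90 + 40%×64 + 27%×43.7 = 44.149 lb.
% K₂O = 44.149 / 197.7 = 22.3313%.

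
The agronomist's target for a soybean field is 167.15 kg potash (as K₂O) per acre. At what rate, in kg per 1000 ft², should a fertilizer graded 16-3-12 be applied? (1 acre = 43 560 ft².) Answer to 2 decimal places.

Product per acre = 167.15 / 12% = 1392.92 kg.
Convert to per 1000 ft²: 1392.92 × 0.0229568 = 31.977 kg.

31.98 kg of product per thousand sq ft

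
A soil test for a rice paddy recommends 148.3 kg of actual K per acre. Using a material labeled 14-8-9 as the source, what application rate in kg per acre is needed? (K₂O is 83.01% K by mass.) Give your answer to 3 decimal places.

1985.035 kg of product per acre

As K₂O: 148.3 / 0.8301 = 178.653 kg per acre.
Product per acre = 178.653 / 9% = 1985.0353 kg.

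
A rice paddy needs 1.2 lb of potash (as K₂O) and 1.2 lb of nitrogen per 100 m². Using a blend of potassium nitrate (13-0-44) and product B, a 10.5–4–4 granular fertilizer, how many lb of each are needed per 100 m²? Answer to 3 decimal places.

With a, b = lb per 100 m² of potassium nitrate and product B:
K₂O: 0.44·a + 0.04·b = 1.2
N: 0.13·a + 0.105·b = 1.2
Solving simultaneously: a = 1.90244, b = 9.07317.

1.902 lb potassium nitrate, 9.073 lb product B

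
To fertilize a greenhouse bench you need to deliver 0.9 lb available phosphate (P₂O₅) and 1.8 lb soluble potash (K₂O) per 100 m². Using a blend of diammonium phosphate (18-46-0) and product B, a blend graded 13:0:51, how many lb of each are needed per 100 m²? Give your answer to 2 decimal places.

With a, b = lb per 100 m² of diammonium phosphate and product B:
P₂O₅: 0.46·a + 0·b = 0.9
K₂O: 0·a + 0.51·b = 1.8
Solving simultaneously: a = 1.95652, b = 3.52941.

1.96 lb diammonium phosphate, 3.53 lb product B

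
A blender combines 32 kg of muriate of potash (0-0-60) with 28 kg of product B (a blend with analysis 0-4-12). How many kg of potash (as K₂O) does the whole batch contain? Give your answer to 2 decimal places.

K₂O mass = 60%×32 + 12%×28 = 22.56 kg.

22.56 kg K₂O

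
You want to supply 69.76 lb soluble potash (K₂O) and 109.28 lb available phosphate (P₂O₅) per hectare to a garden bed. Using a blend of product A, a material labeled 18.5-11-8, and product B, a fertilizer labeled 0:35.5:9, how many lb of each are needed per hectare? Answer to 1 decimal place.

807.0 lb product A, 57.8 lb product B

With a, b = lb per hectare of product A and product B:
K₂O: 0.08·a + 0.09·b = 69.76
P₂O₅: 0.11·a + 0.355·b = 109.28
Eliminate a: (row1) − 0.08/0.11·(row2) → -0.168182·b = -9.71636, so b = 57.773.
Back-substitute: a = (69.76 − 0.09·57.773) / 0.08 = 807.005.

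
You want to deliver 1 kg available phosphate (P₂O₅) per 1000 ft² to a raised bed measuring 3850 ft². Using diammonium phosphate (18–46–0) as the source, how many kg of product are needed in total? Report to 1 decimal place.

Product per 1000 ft² = 1 / 46% = 2.17391 kg.
Total product = 2.17391 × 3850 / 1000 = 8.36957 kg.

8.4 kg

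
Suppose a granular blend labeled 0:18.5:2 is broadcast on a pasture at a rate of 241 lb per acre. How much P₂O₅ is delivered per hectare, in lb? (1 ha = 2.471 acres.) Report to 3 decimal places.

P₂O₅ per acre = 241 × 18.5% = 44.585 lb.
Convert to per hectare: 44.585 × 2.471 = 110.1695 lb.

110.170 lb P₂O₅ per hectare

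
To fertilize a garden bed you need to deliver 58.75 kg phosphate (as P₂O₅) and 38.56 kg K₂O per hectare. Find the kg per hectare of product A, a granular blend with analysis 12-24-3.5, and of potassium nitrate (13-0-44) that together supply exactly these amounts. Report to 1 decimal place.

244.8 kg product A, 68.2 kg potassium nitrate

Per-hectare balance (a = product A, b = potassium nitrate):
P₂O₅: 0.24·a + 0·b = 58.75
K₂O: 0.035·a + 0.44·b = 38.56
Eliminate b: (row1) − 0/0.44·(row2) → 0.24·a = 58.75, so a = 244.792.
Then b = (38.56 − 0.035·244.792) / 0.44 = 68.1643.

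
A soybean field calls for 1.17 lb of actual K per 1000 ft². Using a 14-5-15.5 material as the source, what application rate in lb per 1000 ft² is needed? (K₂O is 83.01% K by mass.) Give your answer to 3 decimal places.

9.093 lb of product per thousand sq ft

As K₂O: 1.17 / 0.8301 = 1.40947 lb per 1000 ft².
Product per 1000 ft² = 1.40947 / 15.5% = 9.09335 lb.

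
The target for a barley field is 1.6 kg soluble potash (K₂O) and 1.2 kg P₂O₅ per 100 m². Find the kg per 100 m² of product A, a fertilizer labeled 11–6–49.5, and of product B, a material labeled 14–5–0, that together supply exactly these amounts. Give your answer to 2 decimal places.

3.23 kg product A, 20.12 kg product B

Per-100 m² balance (a = product A, b = product B):
K₂O: 0.495·a + 0·b = 1.6
P₂O₅: 0.06·a + 0.05·b = 1.2
From row1: a = (1.6 − 0·b) / 0.495.
Into row2: 0.06·(1.6 − 0·b)/0.495 + 0.05·b = 1.2 → b = 20.1212, a = 3.23232.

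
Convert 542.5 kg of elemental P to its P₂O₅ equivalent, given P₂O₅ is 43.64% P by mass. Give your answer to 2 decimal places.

P₂O₅ = 542.5 / 0.4364 = 1243.126 kg.

1243.13 kg P₂O₅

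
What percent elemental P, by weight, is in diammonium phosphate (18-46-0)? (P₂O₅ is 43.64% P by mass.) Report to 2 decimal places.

20.07% P

%P = 46 × 0.4364 = 20.0744%.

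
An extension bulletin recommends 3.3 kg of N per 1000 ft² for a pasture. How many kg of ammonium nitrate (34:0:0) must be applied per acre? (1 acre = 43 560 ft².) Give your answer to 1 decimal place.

Product per 1000 ft² = 3.3 / 34% = 9.70588 kg.
Convert to per acre: 9.70588 × 43.56 = 422.788 kg.

422.8 kg of product per acre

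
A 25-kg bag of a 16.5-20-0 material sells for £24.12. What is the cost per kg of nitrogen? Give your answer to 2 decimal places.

£5.85 per kg N

N in bag = 25 × 16.5% = 4.125 kg.
Cost per kg N = £24.12 / 4.125 = £5.8473.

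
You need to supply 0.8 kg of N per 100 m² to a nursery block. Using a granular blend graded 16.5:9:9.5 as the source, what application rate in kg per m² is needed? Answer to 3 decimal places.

0.048 kg of product per sq m

Product per 100 m² = 0.8 / 16.5% = 4.84848 kg.
Convert to per m²: 4.84848 × 0.01 = 0.0484848 kg.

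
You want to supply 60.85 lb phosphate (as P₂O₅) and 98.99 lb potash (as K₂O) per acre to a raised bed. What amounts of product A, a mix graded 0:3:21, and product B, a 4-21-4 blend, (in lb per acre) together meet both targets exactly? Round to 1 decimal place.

427.8 lb product A, 228.6 lb product B

With a, b = lb per acre of product A and product B:
P₂O₅: 0.03·a + 0.21·b = 60.85
K₂O: 0.21·a + 0.04·b = 98.99
Solving simultaneously: a = 427.83, b = 228.643.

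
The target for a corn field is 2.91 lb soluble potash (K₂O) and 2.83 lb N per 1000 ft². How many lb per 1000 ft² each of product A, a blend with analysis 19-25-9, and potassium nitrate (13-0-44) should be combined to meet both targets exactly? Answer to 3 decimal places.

With a, b = lb per 1000 ft² of product A and potassium nitrate:
K₂O: 0.09·a + 0.44·b = 2.91
N: 0.19·a + 0.13·b = 2.83
Eliminate a: (row1) − 0.09/0.19·(row2) → 0.378421·b = 1.56947, so b = 4.14743.
Back-substitute: a = (2.91 − 0.44·4.14743) / 0.09 = 12.05702.

12.057 lb product A, 4.147 lb potassium nitrate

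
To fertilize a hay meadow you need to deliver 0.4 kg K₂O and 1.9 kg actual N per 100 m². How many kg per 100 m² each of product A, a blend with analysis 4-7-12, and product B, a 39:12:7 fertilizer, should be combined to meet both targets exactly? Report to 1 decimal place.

Per-100 m² balance (a = product A, b = product B):
K₂O: 0.12·a + 0.07·b = 0.4
N: 0.04·a + 0.39·b = 1.9
Eliminate a: (row1) − 0.12/0.04·(row2) → -1.1·b = -5.3, so b = 4.81818.
Back-substitute: a = (0.4 − 0.07·4.81818) / 0.12 = 0.522727.

0.5 kg product A, 4.8 kg product B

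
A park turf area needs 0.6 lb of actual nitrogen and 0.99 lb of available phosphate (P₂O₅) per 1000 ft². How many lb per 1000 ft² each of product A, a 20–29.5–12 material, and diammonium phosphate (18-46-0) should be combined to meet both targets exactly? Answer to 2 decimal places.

With a, b = lb per 1000 ft² of product A and diammonium phosphate:
N: 0.2·a + 0.18·b = 0.6
P₂O₅: 0.295·a + 0.46·b = 0.99
Solving simultaneously: a = 2.51414, b = 0.539846.

2.51 lb product A, 0.54 lb diammonium phosphate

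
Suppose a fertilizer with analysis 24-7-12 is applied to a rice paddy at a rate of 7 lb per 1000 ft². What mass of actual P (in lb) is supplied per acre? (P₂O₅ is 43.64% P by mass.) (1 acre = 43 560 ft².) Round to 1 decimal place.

P₂O₅ per 1000 ft² = 7 × 7% = 0.49 lb.
Elemental P = 0.49 × 0.4364 = 0.213836 lb per 1000 ft².
Convert to per acre: 0.213836 × 43.56 = 9.3147 lb.

9.3 lb P per acre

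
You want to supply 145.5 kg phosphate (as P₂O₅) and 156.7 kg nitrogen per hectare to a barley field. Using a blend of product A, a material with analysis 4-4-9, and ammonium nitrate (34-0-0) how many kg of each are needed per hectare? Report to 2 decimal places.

3637.50 kg product A, 32.94 kg ammonium nitrate

Let a = kg of product A, b = kg of ammonium nitrate (per hectare).
P₂O₅: 0.04·a + 0·b = 145.5
N: 0.04·a + 0.34·b = 156.7
Eliminate b: (row1) − 0/0.34·(row2) → 0.04·a = 145.5, so a = 3637.5.
Then b = (156.7 − 0.04·3637.5) / 0.34 = 32.9412.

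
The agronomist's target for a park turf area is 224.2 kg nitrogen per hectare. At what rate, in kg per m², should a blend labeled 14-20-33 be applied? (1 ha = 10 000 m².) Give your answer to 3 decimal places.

0.160 kg of product per sq m

Product per hectare = 224.2 / 14% = 1601.43 kg.
Convert to per m²: 1601.43 × 0.0001 = 0.160143 kg.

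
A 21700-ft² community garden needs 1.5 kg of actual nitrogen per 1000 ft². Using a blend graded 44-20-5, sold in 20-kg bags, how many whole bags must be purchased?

Product per 1000 ft² = 1.5 / 44% = 3.40909 kg.
Total product = 3.40909 × 21700 / 1000 = 73.9773 kg.
Bags = ⌈73.9773 / 20⌉ = 4.

4 bags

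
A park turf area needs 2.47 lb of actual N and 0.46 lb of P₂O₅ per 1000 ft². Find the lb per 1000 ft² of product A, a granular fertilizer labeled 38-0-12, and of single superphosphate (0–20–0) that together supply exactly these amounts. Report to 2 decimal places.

Let a = lb of product A, b = lb of single superphosphate (per 1000 ft²).
N: 0.38·a + 0·b = 2.47
P₂O₅: 0·a + 0.2·b = 0.46
Solving simultaneously: a = 6.5, b = 2.3.

6.50 lb product A, 2.30 lb single superphosphate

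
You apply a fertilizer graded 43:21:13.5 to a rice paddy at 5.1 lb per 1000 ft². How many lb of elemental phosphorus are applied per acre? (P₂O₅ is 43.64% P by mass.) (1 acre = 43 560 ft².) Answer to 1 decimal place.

20.4 lb P per acre

P₂O₅ per 1000 ft² = 5.1 × 21% = 1.071 lb.
Elemental P = 1.071 × 0.4364 = 0.467384 lb per 1000 ft².
Convert to per acre: 0.467384 × 43.56 = 20.3593 lb.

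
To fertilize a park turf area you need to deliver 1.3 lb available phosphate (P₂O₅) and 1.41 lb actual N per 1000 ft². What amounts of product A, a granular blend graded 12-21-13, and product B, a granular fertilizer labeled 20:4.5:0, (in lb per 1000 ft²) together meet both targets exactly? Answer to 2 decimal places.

5.37 lb product A, 3.83 lb product B

With a, b = lb per 1000 ft² of product A and product B:
P₂O₅: 0.21·a + 0.045·b = 1.3
N: 0.12·a + 0.2·b = 1.41
From row1: a = (1.3 − 0.045·b) / 0.21.
Into row2: 0.12·(1.3 − 0.045·b)/0.21 + 0.2·b = 1.41 → b = 3.82787, a = 5.37022.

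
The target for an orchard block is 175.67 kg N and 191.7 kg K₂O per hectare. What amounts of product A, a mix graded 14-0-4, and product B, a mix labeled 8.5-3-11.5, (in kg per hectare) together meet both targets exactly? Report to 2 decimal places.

307.68 kg product A, 1559.94 kg product B

Per-hectare balance (a = product A, b = product B):
N: 0.14·a + 0.085·b = 175.67
K₂O: 0.04·a + 0.115·b = 191.7
Eliminate a: (row1) − 0.14/0.04·(row2) → -0.3175·b = -495.28, so b = 1559.937.
Back-substitute: a = (175.67 − 0.085·1559.937) / 0.14 = 307.681.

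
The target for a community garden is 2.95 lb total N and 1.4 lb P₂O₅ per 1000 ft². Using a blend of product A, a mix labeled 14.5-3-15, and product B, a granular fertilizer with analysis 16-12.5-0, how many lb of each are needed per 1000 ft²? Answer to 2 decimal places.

Let a = lb of product A, b = lb of product B (per 1000 ft²).
N: 0.145·a + 0.16·b = 2.95
P₂O₅: 0.03·a + 0.125·b = 1.4
From row1: a = (2.95 − 0.16·b) / 0.145.
Into row2: 0.03·(2.95 − 0.16·b)/0.145 + 0.125·b = 1.4 → b = 8.59287, a = 10.863.

10.86 lb product A, 8.59 lb product B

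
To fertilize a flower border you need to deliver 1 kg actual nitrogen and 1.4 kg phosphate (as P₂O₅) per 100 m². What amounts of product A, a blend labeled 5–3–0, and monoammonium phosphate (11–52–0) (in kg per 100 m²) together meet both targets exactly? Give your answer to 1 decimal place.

16.1 kg product A, 1.8 kg monoammonium phosphate

Let a = kg of product A, b = kg of monoammonium phosphate (per 100 m²).
N: 0.05·a + 0.11·b = 1
P₂O₅: 0.03·a + 0.52·b = 1.4
Eliminate a: (row1) − 0.05/0.03·(row2) → -0.756667·b = -1.33333, so b = 1.76211.
Back-substitute: a = (1 − 0.11·1.76211) / 0.05 = 16.1233.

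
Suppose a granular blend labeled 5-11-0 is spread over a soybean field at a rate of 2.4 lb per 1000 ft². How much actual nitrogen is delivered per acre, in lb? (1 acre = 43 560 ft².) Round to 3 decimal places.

nitrogen per 1000 ft² = 2.4 × 5% = 0.12 lb.
Convert to per acre: 0.12 × 43.56 = 5.2272 lb.

5.227 lb N per acre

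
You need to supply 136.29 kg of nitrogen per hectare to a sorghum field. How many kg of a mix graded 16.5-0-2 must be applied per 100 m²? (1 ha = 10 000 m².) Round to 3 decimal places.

8.260 kg of product per hundred sq m

Product per hectare = 136.29 / 16.5% = 826 kg.
Convert to per 100 m²: 826 × 0.01 = 8.26 kg.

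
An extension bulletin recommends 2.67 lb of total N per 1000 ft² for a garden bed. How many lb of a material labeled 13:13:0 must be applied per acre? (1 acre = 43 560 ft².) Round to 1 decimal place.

Product per 1000 ft² = 2.67 / 13% = 20.5385 lb.
Convert to per acre: 20.5385 × 43.56 = 894.655 lb.

894.7 lb of product per acre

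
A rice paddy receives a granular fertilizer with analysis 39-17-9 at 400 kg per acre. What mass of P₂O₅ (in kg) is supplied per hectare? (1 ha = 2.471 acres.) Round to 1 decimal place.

168.0 kg P₂O₅ per hectare

P₂O₅ per acre = 400 × 17% = 68 kg.
Convert to per hectare: 68 × 2.471 = 168.028 kg.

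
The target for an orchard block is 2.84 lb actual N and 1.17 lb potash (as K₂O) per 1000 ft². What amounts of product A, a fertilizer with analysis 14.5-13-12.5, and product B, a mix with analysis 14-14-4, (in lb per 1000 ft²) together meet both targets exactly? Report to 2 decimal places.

4.29 lb product A, 15.84 lb product B

Let a = lb of product A, b = lb of product B (per 1000 ft²).
N: 0.145·a + 0.14·b = 2.84
K₂O: 0.125·a + 0.04·b = 1.17
Eliminate a: (row1) − 0.145/0.125·(row2) → 0.0936·b = 1.4828, so b = 15.8419.
Back-substitute: a = (2.84 − 0.14·15.8419) / 0.145 = 4.2906.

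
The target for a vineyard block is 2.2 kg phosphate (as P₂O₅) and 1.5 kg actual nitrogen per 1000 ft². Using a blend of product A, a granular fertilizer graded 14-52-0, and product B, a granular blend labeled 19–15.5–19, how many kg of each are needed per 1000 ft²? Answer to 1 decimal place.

2.4 kg product A, 6.1 kg product B

Per-1000 ft² balance (a = product A, b = product B):
P₂O₅: 0.52·a + 0.155·b = 2.2
N: 0.14·a + 0.19·b = 1.5
Solving simultaneously: a = 2.40597, b = 6.12192.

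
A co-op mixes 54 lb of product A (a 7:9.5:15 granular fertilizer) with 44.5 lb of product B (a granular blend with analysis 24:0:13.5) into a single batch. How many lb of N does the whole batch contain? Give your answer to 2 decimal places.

14.46 lb N

N mass = 7%×54 + 24%×44.5 = 14.46 lb.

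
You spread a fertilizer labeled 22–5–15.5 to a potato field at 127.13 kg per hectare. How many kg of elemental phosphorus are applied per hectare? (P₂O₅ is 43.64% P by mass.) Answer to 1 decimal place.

P₂O₅ per hectare = 127.13 × 5% = 6.3565 kg.
Elemental P = 6.3565 × 0.4364 = 2.77398 kg per hectare.

2.8 kg P per hectare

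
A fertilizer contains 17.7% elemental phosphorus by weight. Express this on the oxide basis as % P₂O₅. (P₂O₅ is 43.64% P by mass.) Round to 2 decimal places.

%P₂O₅ = 17.7 / 0.4364 = 40.5591%.

40.56% P₂O₅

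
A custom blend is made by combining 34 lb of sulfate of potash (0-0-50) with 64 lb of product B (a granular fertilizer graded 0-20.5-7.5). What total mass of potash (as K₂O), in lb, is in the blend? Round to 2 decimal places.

21.80 lb K₂O

K₂O mass = 50%×34 + 7.5%×64 = 21.8 lb.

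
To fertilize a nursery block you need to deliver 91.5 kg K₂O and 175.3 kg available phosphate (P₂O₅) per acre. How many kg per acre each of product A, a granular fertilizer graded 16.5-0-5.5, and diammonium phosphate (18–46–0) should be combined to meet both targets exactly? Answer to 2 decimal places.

Per-acre balance (a = product A, b = diammonium phosphate):
K₂O: 0.055·a + 0·b = 91.5
P₂O₅: 0·a + 0.46·b = 175.3
Solving simultaneously: a = 1663.636, b = 381.087.

1663.64 kg product A, 381.09 kg diammonium phosphate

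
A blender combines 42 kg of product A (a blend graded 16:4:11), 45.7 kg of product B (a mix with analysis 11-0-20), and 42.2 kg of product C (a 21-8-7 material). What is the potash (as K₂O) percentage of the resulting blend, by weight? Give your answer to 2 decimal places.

Total mass = 42 + 45.7 + 42.2 = 129.9 kg.
K₂O mass = 11%×42 + 20%×45.7 + 7%×42.2 = 16.714 kg.
% K₂O = 16.714 / 129.9 = 12.8668%.

12.87% K₂O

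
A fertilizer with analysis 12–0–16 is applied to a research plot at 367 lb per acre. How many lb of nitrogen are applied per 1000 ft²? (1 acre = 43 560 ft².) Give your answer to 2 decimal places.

nitrogen per acre = 367 × 12% = 44.04 lb.
Convert to per 1000 ft²: 44.04 × 0.0229568 = 1.01102 lb.

1.01 lb N per thousand sq ft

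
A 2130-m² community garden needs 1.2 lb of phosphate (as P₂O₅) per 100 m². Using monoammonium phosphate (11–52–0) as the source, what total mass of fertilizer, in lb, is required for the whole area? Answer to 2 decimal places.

49.15 lb

Product per 100 m² = 1.2 / 52% = 2.30769 lb.
Total product = 2.30769 × 2130 / 100 = 49.1538 lb.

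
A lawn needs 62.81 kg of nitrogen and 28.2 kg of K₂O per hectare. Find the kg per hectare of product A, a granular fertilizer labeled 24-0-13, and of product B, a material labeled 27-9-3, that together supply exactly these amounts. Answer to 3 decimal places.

205.366 kg product A, 50.082 kg product B

With a, b = kg per hectare of product A and product B:
N: 0.24·a + 0.27·b = 62.81
K₂O: 0.13·a + 0.03·b = 28.2
Solving simultaneously: a = 205.3656, b = 50.0824.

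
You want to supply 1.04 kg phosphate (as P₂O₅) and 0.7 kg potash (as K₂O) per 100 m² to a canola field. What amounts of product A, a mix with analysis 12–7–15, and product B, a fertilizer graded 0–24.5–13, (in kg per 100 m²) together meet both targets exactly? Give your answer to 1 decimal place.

1.3 kg product A, 3.9 kg product B

With a, b = kg per 100 m² of product A and product B:
P₂O₅: 0.07·a + 0.245·b = 1.04
K₂O: 0.15·a + 0.13·b = 0.7
Eliminate b: (row1) − 0.245/0.13·(row2) → -0.212692·a = -0.279231, so a = 1.31284.
Then b = (0.7 − 0.15·1.31284) / 0.13 = 3.8698.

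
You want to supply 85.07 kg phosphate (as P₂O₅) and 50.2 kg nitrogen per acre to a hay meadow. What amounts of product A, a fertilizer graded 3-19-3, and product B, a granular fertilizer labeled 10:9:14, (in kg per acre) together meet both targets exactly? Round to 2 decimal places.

244.72 kg product A, 428.58 kg product B

Per-acre balance (a = product A, b = product B):
P₂O₅: 0.19·a + 0.09·b = 85.07
N: 0.03·a + 0.1·b = 50.2
Eliminate a: (row1) − 0.19/0.03·(row2) → -0.543333·b = -232.863, so b = 428.583.
Back-substitute: a = (85.07 − 0.09·428.583) / 0.19 = 244.724.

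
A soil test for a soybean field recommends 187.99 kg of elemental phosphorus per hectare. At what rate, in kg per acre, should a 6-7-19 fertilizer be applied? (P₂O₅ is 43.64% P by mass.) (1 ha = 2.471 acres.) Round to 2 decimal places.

2490.46 kg of product per acre

As P₂O₅: 187.99 / 0.4364 = 430.775 kg per hectare.
Product per hectare = 430.775 / 7% = 6153.92 kg.
Convert to per acre: 6153.92 × 0.404694 = 2490.458 kg.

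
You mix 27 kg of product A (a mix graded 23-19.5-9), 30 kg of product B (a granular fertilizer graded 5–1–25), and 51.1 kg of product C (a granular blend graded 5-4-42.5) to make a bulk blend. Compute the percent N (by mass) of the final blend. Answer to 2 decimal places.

Total mass = 27 + 30 + 51.1 = 108.1 kg.
N mass = 23%×27 + 5%×30 + 5%×51.1 = 10.265 kg.
% N = 10.265 / 108.1 = 9.49584%.

9.50% N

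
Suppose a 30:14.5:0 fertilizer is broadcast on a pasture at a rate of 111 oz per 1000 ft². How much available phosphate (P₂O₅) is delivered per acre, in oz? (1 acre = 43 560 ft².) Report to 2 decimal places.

P₂O₅ per 1000 ft² = 111 × 14.5% = 16.095 oz.
Convert to per acre: 16.095 × 43.56 = 701.098 oz.

701.10 oz P₂O₅ per acre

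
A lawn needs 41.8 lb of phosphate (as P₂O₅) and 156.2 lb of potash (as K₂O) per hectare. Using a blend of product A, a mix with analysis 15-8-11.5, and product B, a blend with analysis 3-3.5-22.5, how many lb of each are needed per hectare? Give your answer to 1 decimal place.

With a, b = lb per hectare of product A and product B:
P₂O₅: 0.08·a + 0.035·b = 41.8
K₂O: 0.115·a + 0.225·b = 156.2
Eliminate a: (row1) − 0.08/0.115·(row2) → -0.121522·b = -66.8609, so b = 550.197.
Back-substitute: a = (41.8 − 0.035·550.197) / 0.08 = 281.789.

281.8 lb product A, 550.2 lb product B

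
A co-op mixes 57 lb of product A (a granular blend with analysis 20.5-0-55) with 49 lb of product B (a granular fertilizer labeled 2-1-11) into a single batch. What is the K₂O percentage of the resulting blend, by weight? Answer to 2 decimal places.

Total mass = 57 + 49 = 106 lb.
K₂O mass = 55%×57 + 11%×49 = 36.74 lb.
% K₂O = 36.74 / 106 = 34.6604%.

34.66% K₂O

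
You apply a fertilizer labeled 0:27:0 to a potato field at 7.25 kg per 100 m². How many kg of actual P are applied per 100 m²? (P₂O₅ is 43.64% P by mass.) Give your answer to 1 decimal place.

P₂O₅ per 100 m² = 7.25 × 27% = 1.9575 kg.
Elemental P = 1.9575 × 0.4364 = 0.854253 kg per 100 m².

0.9 kg P per hundred sq m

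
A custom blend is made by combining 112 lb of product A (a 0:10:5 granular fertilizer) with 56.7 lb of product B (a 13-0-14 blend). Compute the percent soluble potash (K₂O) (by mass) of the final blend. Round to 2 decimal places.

8.02% K₂O

Total mass = 112 + 56.7 = 168.7 lb.
K₂O mass = 5%×112 + 14%×56.7 = 13.538 lb.
% K₂O = 13.538 / 168.7 = 8.0249%.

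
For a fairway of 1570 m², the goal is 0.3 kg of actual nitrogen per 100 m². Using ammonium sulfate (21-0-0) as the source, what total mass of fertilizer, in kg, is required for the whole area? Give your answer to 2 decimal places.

22.43 kg

Product per 100 m² = 0.3 / 21% = 1.42857 kg.
Total product = 1.42857 × 1570 / 100 = 22.4286 kg.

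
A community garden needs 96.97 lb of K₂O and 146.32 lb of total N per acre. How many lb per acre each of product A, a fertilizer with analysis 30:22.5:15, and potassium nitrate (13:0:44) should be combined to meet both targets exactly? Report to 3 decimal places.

460.220 lb product A, 63.493 lb potassium nitrate

Let a = lb of product A, b = lb of potassium nitrate (per acre).
K₂O: 0.15·a + 0.44·b = 96.97
N: 0.3·a + 0.13·b = 146.32
Solving simultaneously: a = 460.2196, b = 63.4933.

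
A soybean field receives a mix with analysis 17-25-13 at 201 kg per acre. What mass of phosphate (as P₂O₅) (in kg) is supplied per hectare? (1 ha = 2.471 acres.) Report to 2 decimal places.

124.17 kg P₂O₅ per hectare

P₂O₅ per acre = 201 × 25% = 50.25 kg.
Convert to per hectare: 50.25 × 2.471 = 124.168 kg.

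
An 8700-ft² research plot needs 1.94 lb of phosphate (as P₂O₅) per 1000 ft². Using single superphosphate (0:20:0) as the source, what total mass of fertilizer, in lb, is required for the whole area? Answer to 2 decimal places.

Product per 1000 ft² = 1.94 / 20% = 9.7 lb.
Total product = 9.7 × 8700 / 1000 = 84.39 lb.

84.39 lb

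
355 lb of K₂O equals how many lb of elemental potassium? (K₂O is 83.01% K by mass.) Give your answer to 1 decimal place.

K = 355 × 0.8301 = 294.685 lb.

294.7 lb K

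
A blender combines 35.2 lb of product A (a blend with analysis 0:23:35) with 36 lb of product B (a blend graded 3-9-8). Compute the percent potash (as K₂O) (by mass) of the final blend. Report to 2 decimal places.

Total mass = 35.2 + 36 = 71.2 lb.
K₂O mass = 35%×35.2 + 8%×36 = 15.2 lb.
% K₂O = 15.2 / 71.2 = 21.3483%.

21.35% K₂O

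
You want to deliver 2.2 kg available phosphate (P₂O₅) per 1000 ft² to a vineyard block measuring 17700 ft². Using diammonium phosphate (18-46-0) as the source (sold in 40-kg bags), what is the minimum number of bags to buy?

3 bags

Product per 1000 ft² = 2.2 / 46% = 4.78261 kg.
Total product = 4.78261 × 17700 / 1000 = 84.6522 kg.
Bags = ⌈84.6522 / 40⌉ = 3.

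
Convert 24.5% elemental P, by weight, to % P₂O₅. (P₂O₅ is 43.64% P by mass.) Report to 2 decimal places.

%P₂O₅ = 24.5 / 0.4364 = 56.1412%.

56.14% P₂O₅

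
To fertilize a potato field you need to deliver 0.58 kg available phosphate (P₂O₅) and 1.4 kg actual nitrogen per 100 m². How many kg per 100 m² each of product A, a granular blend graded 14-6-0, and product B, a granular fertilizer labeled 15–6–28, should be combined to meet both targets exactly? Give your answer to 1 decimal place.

5.0 kg product A, 4.7 kg product B

Let a = kg of product A, b = kg of product B (per 100 m²).
P₂O₅: 0.06·a + 0.06·b = 0.58
N: 0.14·a + 0.15·b = 1.4
Eliminate b: (row1) − 0.06/0.15·(row2) → 0.004·a = 0.02, so a = 5.
Then b = (1.4 − 0.14·5) / 0.15 = 4.66667.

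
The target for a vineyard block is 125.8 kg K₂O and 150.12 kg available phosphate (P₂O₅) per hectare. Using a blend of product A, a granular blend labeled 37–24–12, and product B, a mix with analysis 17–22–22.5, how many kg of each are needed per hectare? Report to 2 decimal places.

221.05 kg product A, 441.22 kg product B

Let a = kg of product A, b = kg of product B (per hectare).
K₂O: 0.12·a + 0.225·b = 125.8
P₂O₅: 0.24·a + 0.22·b = 150.12
Eliminate b: (row1) − 0.225/0.22·(row2) → -0.125455·a = -27.7318, so a = 221.051.
Then b = (150.12 − 0.24·221.051) / 0.22 = 441.217.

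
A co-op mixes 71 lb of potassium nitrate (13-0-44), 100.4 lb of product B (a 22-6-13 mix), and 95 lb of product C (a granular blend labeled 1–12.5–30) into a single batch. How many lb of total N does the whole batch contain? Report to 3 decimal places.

32.268 lb N

N mass = 13%×71 + 22%×100.4 + 1%×95 = 32.268 lb.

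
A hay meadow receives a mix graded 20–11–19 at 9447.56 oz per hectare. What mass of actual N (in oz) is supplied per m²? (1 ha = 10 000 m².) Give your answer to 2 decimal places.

nitrogen per hectare = 9447.56 × 20% = 1889.51 oz.
Convert to per m²: 1889.51 × 0.0001 = 0.188951 oz.

0.19 oz N per sq m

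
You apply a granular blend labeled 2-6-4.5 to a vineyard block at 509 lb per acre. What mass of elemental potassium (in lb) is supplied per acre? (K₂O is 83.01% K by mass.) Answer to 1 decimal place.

19.0 lb K per acre

K₂O per acre = 509 × 4.5% = 22.905 lb.
Elemental K = 22.905 × 0.8301 = 19.0134 lb per acre.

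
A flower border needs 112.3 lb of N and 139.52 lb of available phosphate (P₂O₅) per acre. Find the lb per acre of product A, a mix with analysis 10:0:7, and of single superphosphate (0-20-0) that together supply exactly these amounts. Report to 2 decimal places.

Let a = lb of product A, b = lb of single superphosphate (per acre).
N: 0.1·a + 0·b = 112.3
P₂O₅: 0·a + 0.2·b = 139.52
Solving simultaneously: a = 1123, b = 697.6.

1123.00 lb product A, 697.60 lb single superphosphate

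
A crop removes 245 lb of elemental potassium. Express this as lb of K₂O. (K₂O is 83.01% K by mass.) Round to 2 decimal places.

295.15 lb K₂O

K₂O = 245 / 0.8301 = 295.145 lb.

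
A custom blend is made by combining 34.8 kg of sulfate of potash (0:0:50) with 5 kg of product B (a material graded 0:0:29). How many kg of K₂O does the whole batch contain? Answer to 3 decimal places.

18.850 kg K₂O

K₂O mass = 50%×34.8 + 29%×5 = 18.85 kg.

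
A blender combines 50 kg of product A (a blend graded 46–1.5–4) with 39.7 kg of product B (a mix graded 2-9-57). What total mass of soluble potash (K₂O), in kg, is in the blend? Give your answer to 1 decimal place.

K₂O mass = 4%×50 + 57%×39.7 = 24.629 kg.

24.6 kg K₂O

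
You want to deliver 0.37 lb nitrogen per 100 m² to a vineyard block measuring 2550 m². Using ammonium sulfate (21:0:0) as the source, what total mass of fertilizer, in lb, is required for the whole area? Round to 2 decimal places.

44.93 lb

Product per 100 m² = 0.37 / 21% = 1.7619 lb.
Total product = 1.7619 × 2550 / 100 = 44.9286 lb.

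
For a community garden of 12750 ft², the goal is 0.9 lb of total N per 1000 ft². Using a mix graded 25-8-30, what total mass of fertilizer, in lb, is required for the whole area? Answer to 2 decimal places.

Product per 1000 ft² = 0.9 / 25% = 3.6 lb.
Total product = 3.6 × 12750 / 1000 = 45.9 lb.

45.90 lb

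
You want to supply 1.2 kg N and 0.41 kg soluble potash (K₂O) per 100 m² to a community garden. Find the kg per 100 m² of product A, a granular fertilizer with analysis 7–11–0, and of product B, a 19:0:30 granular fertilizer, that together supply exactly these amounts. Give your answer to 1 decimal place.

13.4 kg product A, 1.4 kg product B

Per-100 m² balance (a = product A, b = product B):
N: 0.07·a + 0.19·b = 1.2
K₂O: 0·a + 0.3·b = 0.41
Solving simultaneously: a = 13.4333, b = 1.36667.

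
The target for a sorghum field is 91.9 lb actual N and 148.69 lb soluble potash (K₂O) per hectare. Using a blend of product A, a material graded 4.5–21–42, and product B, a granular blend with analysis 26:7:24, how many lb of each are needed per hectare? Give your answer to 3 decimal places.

With a, b = lb per hectare of product A and product B:
N: 0.045·a + 0.26·b = 91.9
K₂O: 0.42·a + 0.24·b = 148.69
Eliminate b: (row1) − 0.26/0.24·(row2) → -0.41·a = -69.1808, so a = 168.7337.
Then b = (148.69 − 0.42·168.7337) / 0.24 = 324.2576.

168.734 lb product A, 324.258 lb product B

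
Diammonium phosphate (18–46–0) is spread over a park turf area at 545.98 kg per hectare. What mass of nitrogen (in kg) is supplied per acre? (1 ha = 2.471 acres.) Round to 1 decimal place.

nitrogen per hectare = 545.98 × 18% = 98.2764 kg.
Convert to per acre: 98.2764 × 0.404694 = 39.7719 kg.

39.8 kg N per acre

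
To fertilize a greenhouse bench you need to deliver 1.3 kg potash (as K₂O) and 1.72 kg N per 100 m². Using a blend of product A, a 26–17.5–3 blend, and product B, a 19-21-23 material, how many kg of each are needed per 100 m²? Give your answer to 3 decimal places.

With a, b = kg per 100 m² of product A and product B:
K₂O: 0.03·a + 0.23·b = 1.3
N: 0.26·a + 0.19·b = 1.72
Eliminate a: (row1) − 0.03/0.26·(row2) → 0.208077·b = 1.10154, so b = 5.2939.
Back-substitute: a = (1.3 − 0.23·5.2939) / 0.03 = 2.74677.

2.747 kg product A, 5.294 kg product B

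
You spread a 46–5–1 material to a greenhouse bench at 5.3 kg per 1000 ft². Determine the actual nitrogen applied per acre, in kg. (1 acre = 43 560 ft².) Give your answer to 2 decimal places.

106.20 kg N per acre

nitrogen per 1000 ft² = 5.3 × 46% = 2.438 kg.
Convert to per acre: 2.438 × 43.56 = 106.199 kg.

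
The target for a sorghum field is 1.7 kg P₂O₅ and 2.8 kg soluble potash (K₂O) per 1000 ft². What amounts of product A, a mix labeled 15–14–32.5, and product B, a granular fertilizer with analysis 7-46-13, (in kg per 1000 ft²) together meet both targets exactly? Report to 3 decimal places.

With a, b = kg per 1000 ft² of product A and product B:
P₂O₅: 0.14·a + 0.46·b = 1.7
K₂O: 0.325·a + 0.13·b = 2.8
Eliminate b: (row1) − 0.46/0.13·(row2) → -1.01·a = -8.20769, so a = 8.12643.
Then b = (2.8 − 0.325·8.12643) / 0.13 = 1.22239.

8.126 kg product A, 1.222 kg product B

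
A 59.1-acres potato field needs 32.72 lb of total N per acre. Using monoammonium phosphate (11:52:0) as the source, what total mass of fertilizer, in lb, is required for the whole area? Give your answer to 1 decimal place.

17579.6 lb

Product per acre = 32.72 / 11% = 297.455 lb.
Total product = 297.455 × 59.1 = 17579.56 lb.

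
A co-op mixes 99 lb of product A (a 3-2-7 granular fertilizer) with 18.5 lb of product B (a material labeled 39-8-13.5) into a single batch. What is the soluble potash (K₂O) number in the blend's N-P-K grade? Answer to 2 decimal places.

Total mass = 99 + 18.5 = 117.5 lb.
K₂O mass = 7%×99 + 13.5%×18.5 = 9.4275 lb.
% K₂O = 9.4275 / 117.5 = 8.0234%.

8.02% K₂O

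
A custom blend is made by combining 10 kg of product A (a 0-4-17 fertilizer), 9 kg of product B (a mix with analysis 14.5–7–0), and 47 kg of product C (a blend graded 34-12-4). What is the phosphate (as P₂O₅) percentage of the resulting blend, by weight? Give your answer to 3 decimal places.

Total mass = 10 + 9 + 47 = 66 kg.
P₂O₅ mass = 4%×10 + 7%×9 + 12%×47 = 6.67 kg.
% P₂O₅ = 6.67 / 66 = 10.1061%.

10.106% P₂O₅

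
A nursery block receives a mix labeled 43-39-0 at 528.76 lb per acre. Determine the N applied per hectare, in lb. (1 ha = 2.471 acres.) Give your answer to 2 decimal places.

561.82 lb N per hectare

nitrogen per acre = 528.76 × 43% = 227.367 lb.
Convert to per hectare: 227.367 × 2.471 = 561.823 lb.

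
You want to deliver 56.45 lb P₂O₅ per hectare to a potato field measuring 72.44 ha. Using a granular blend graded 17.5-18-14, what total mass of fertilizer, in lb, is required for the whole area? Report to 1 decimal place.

22718.0 lb

Product per hectare = 56.45 / 18% = 313.611 lb.
Total product = 313.611 × 72.44 = 22717.99 lb.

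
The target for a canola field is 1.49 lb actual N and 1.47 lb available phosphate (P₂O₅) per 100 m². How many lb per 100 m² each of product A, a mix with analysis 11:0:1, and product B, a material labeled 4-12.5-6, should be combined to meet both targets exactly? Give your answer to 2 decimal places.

With a, b = lb per 100 m² of product A and product B:
N: 0.11·a + 0.04·b = 1.49
P₂O₅: 0·a + 0.125·b = 1.47
Solving simultaneously: a = 9.26909, b = 11.76.

9.27 lb product A, 11.76 lb product B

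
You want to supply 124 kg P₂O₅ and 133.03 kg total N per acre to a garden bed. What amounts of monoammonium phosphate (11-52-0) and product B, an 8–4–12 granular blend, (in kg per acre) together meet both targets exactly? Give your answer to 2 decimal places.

123.62 kg monoammonium phosphate, 1492.89 kg product B

Let a = kg of monoammonium phosphate, b = kg of product B (per acre).
P₂O₅: 0.52·a + 0.04·b = 124
N: 0.11·a + 0.08·b = 133.03
Eliminate a: (row1) − 0.52/0.11·(row2) → -0.338182·b = -504.869, so b = 1492.892.
Back-substitute: a = (124 − 0.04·1492.892) / 0.52 = 123.624.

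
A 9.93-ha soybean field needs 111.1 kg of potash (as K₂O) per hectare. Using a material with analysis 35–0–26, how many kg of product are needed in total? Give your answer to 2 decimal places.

Product per hectare = 111.1 / 26% = 427.308 kg.
Total product = 427.308 × 9.93 = 4243.165 kg.

4243.17 kg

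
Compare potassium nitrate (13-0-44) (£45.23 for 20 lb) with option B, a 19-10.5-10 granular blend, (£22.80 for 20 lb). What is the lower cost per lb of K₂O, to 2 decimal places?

potassium nitrate: K₂O per bag = 20 × 44% = 8.8 lb; cost = 45.23 / 8.8 = £5.1398/lb K₂O.
option B: K₂O per bag = 20 × 10% = 2 lb; cost = 22.80 / 2 = £11.4000/lb K₂O.
potassium nitrate is cheaper.

£5.14 per lb K₂O (potassium nitrate)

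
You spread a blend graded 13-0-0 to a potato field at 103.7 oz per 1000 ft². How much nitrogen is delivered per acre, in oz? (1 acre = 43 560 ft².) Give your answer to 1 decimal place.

587.2 oz N per acre

nitrogen per 1000 ft² = 103.7 × 13% = 13.481 oz.
Convert to per acre: 13.481 × 43.56 = 587.232 oz.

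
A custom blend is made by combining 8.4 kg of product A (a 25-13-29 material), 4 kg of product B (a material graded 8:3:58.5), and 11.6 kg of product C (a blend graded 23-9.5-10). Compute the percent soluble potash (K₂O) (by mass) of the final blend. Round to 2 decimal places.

Total mass = 8.4 + 4 + 11.6 = 24 kg.
K₂O mass = 29%×8.4 + 58.5%×4 + 10%×11.6 = 5.936 kg.
% K₂O = 5.936 / 24 = 24.7333%.

24.73% K₂O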